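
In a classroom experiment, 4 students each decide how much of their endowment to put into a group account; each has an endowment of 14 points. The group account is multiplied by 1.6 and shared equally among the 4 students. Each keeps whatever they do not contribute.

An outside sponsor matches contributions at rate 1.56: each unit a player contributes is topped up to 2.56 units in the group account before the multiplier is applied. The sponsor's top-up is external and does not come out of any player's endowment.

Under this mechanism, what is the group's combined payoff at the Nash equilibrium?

229.38 points

Under the mechanism each unit contributed yields 1.6 × 2.56 / 4 = 1.0240 back to its contributor per unit of net cost, which exceeds 1, making full contribution the dominant choice for everyone.
So the Nash equilibrium is full contribution by all 4; the group earns 1.6 × 2.56 × 56 = 229.38.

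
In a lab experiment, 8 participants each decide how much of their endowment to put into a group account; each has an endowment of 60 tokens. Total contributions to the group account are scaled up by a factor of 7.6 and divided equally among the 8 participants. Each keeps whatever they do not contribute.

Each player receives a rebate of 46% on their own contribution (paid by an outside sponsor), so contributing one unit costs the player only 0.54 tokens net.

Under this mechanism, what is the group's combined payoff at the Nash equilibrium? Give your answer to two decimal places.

3868.80 tokens

The effective private return per unit is now (7.6/8) / 0.54 = 1.7593 > 1, so every player's dominant strategy flips to full contribution.
At the Nash equilibrium everyone contributes 60. Group total payoff = 8 × (60 × 0.46 + 7.6 × 60) = 3868.80.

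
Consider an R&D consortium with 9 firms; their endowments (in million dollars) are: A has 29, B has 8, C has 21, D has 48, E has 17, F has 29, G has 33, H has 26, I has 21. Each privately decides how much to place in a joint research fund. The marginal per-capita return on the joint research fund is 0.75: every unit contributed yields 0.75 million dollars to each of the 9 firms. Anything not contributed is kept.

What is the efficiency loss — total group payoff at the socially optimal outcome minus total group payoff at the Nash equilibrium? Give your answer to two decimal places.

The private return per contributed unit is 0.75 < 1 for everyone, so the Nash equilibrium is zero contribution and the group total is Σ E_j = 29 + 8 + 21 + 48 + 17 + 29 + 33 + 26 + 21 = 232.
Each contributed unit returns 6.750 to the group, so the social optimum is full contribution by everyone: group total = 6.750 × 232 = 1566.00.
Efficiency loss = (6.750 − 1) × 232 = 1334.00.

1334.00 million dollars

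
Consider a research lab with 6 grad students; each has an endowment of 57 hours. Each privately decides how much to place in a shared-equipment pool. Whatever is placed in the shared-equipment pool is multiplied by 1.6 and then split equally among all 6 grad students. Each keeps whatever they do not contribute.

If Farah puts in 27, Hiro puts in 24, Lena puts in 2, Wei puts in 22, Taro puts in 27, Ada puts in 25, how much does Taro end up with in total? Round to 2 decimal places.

Total contributed: 27 + 24 + 2 + 22 + 27 + 25 = 127.
Each receives 1.6 × 127 / 6 = 33.87 from the shared-equipment pool.
Taro keeps 57 − 27 = 30, so Taro's payoff is 30 + 33.87 = 63.87.

63.87 hours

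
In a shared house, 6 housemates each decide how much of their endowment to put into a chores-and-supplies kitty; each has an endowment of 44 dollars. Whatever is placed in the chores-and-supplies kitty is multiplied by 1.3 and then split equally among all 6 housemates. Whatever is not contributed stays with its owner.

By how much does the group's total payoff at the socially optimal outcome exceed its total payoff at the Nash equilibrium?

79.20 dollars

Each contributed unit returns 1.3/6 = 0.2167 to its contributor — below 1 — so contributing 0 is dominant for every player. At the Nash equilibrium everyone keeps their 44, and the group total is 6 × 44 = 264.
Each contributed unit returns 1.300 to the group as a whole (0.2167 to each of 6 players), which exceeds 1, so the social optimum is full contribution: group total = 1.300 × 264 = 343.20.
Efficiency loss = 343.20 − 264 = 79.20.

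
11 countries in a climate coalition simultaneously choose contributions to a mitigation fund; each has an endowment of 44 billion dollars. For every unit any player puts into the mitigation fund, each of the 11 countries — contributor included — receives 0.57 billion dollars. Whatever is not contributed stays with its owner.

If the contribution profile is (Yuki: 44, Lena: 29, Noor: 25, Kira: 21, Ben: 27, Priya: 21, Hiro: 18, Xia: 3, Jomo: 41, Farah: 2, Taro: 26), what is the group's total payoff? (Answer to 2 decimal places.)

Total contributed: 44 + 29 + 25 + 21 + 27 + 21 + 18 + 3 + 41 + 2 + 26 = 257; total kept: 11 × 44 − 257 = 227.
The mitigation fund pays out 0.57 × 11 × 257 = 1611.39 in aggregate.
Group total = 227 + 1611.39 = 1838.39.

1838.39 billion dollars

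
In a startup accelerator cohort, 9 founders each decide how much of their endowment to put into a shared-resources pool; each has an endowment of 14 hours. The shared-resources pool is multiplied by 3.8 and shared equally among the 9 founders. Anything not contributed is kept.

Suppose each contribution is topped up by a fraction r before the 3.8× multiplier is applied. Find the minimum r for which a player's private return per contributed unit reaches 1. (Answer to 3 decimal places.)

With matching at rate r, one contributed unit becomes (1 + r) in the shared-resources pool and returns 3.8 × (1 + r) / 9 to the contributor.
Setting this equal to 1: 1 + r = 9/3.8 = 2.3684.
So the minimum matching rate is r = 2.3684 − 1 = 1.368.

1.368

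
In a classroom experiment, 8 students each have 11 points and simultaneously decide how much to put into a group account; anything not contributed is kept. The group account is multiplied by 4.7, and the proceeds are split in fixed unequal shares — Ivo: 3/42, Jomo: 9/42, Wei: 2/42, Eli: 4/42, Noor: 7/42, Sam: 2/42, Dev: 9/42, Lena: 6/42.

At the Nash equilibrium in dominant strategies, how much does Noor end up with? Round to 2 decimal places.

28.23 points

Player j's private return per contributed unit is 4.7 × (j's share). Contributing is weakly dominant for j when that share is at least 1/4.7 = 0.2128, and contributing 0 is dominant otherwise.
Jomo and Dev are above the threshold, contributing 11 each; the remaining 6 contribute 0. Total contributed: 22.
Noor keeps 11 and receives 4.7 × 22 × 7/42 = 17.23 from the group account, for a payoff of 28.23.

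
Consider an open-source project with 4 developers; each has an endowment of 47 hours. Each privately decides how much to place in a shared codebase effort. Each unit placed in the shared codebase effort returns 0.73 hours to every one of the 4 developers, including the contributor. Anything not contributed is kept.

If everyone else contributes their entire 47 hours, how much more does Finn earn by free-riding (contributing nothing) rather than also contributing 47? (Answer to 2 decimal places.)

12.69 hours

Switching from a contribution of 47 to 0 lets Finn keep an extra 47 hours, but lowers the shared codebase effort by 47, which costs Finn their own share of that drop: 0.73 × 47 = 34.31.
Net gain = 47 − 34.31 = 12.69. The private return per contributed unit (0.73) is below 1, so free-riding is indeed the best response regardless of what the others do.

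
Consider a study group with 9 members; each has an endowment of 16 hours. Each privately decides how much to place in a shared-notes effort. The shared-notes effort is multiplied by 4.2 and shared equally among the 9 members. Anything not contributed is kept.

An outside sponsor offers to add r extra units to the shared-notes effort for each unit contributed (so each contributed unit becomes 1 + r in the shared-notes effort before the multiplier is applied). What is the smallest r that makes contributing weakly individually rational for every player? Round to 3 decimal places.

1.143

With matching at rate r, one contributed unit becomes (1 + r) in the shared-notes effort and returns 4.2 × (1 + r) / 9 to the contributor.
Setting this equal to 1: 1 + r = 9/4.2 = 2.1429.
So the minimum matching rate is r = 2.1429 − 1 = 1.143.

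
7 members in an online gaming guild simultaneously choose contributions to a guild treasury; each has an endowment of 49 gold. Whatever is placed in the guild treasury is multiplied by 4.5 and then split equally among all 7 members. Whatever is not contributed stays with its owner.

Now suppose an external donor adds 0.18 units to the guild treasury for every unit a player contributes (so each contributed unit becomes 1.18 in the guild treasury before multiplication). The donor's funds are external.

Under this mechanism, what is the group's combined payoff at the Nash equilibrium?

Even with the mechanism, each unit contributed returns only 4.5 × 1.18 / 7 = 0.7586 per unit of net cost, so contributing nothing is still dominant.
At the Nash equilibrium no one contributes; group total payoff = 7 × 49 = 343.

343.00 gold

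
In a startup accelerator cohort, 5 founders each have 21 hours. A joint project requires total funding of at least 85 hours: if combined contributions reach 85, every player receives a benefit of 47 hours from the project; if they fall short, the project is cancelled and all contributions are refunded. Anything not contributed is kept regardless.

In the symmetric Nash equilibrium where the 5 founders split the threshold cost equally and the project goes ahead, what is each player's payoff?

51 hours

Equal share of the threshold: 85/5 = 17.
At this profile no one gains by cutting their contribution: any cut drops the total below 85, the project is cancelled, contributions are refunded, and the deviator ends with 21, which is less than 21 − 17 + 47 = 51. Contributing more than 17 just wastes the excess. So contributing exactly 17 is a best response.
Each player's payoff: 21 − 17 + 47 = 51.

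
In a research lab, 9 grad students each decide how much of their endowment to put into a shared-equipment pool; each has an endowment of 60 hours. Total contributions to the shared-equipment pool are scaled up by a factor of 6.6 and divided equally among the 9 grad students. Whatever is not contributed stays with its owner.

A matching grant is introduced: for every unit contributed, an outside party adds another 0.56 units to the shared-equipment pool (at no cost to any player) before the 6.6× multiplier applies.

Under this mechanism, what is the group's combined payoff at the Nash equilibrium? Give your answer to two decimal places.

With the mechanism, a contributed unit returns 6.6 × 1.56 / 9 = 1.1440 per unit of net cost to the contributor — now above 1 — so contributing fully is weakly dominant for every player.
So the Nash equilibrium is full contribution by all 9; the group earns 6.6 × 1.56 × 540 = 5559.84.

5559.84 hours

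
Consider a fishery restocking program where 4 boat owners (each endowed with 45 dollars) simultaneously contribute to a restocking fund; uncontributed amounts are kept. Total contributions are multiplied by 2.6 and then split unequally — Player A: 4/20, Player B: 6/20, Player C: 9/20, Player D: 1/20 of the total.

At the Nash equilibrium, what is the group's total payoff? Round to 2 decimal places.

252.00 dollars

A player with share s gets back 2.6·s per unit contributed, so full contribution is dominant for anyone with s > 1/2.6 = 0.3846 and zero contribution is dominant for anyone below.
Player C alone (share 9/20) is above the threshold, contributing 45; the remaining 3 contribute 0. Total contributed: 45.
The restocking fund pays out 2.6 × 45 = 117.00 in total (split across the unequal shares, but the aggregate is all that matters for the group sum).
The 3 free-riders keep 45 each, adding 135. Group total = 135 + 117.00 = 252.00.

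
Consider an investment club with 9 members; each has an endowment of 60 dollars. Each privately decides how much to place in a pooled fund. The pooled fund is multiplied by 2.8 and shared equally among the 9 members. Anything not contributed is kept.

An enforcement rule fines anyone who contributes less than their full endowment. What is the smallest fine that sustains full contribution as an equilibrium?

Given the others contribute fully, the best deviation is to contribute 0 (any partial contribution still incurs the fine and gives up units whose private return 0.3111 is below 1).
Deviating from 60 to 0 saves 60 dollars but forfeits the deviator's share of the drop in the pooled fund: 2.8/9 × 60 = 18.67.
So the deviation gain is 60 − 18.67 = 41.33, and the fine must be at least 41.33 dollars to wipe it out.

41.33 dollars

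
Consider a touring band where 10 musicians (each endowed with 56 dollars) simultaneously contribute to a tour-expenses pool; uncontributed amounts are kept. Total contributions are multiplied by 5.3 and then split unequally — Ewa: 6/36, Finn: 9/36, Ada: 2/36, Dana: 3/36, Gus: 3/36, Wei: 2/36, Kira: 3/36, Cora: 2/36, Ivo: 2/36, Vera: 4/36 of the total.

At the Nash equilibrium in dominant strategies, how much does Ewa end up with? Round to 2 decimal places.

105.47 dollars

For player j, contributing a unit is worthwhile iff 5.3 × (j's share) ≥ 1, i.e. iff j's share is at least 0.1887.
The only share above 0.1887 is Finn's 9/36, contributing 56; the remaining 9 contribute 0. Total contributed: 56.
Ewa keeps 56 and receives 5.3 × 56 × 6/36 = 49.47 from the tour-expenses pool, for a payoff of 105.47.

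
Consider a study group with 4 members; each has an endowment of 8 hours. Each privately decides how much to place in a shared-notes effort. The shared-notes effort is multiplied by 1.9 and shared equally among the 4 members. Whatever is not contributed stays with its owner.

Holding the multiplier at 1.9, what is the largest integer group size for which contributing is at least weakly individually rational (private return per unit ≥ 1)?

Private return per unit is 1.9/(group size), which is ≥ 1 whenever the group size is ≤ 1.9.
The largest such integer is 1.

1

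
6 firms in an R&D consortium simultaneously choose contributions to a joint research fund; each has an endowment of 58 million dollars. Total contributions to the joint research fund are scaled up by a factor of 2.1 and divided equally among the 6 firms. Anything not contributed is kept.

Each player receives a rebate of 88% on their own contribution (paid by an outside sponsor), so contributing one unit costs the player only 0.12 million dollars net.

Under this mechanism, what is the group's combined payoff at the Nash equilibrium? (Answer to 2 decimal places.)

With the mechanism, a contributed unit returns (2.1/6) / 0.12 = 2.9167 per unit of net cost to the contributor — now above 1 — so contributing fully is weakly dominant for every player.
So the Nash equilibrium is full contribution by all 6; the group earns 6 × (58 × 0.88 + 2.1 × 58) = 1037.04.

1037.04 million dollars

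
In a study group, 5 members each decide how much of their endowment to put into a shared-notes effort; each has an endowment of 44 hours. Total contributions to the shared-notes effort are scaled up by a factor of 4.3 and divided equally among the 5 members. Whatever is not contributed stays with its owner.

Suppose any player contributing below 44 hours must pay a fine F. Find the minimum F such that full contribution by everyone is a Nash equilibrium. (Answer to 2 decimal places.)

Given the others contribute fully, the best deviation is to contribute 0 (any partial contribution still incurs the fine and gives up units whose private return 0.8600 is below 1).
Deviating from 44 to 0 saves 44 hours but forfeits the deviator's share of the drop in the shared-notes effort: 4.3/5 × 44 = 37.84.
So the deviation gain is 44 − 37.84 = 6.16, and the fine must be at least 6.16 hours to wipe it out.

6.16 hours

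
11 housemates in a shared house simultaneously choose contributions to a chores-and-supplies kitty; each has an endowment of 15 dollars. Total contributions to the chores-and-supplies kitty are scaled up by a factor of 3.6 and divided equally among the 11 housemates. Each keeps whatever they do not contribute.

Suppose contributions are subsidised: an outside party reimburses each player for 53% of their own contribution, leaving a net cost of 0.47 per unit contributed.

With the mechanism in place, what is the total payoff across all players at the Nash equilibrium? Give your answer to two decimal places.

Even with the mechanism, each unit contributed returns only (3.6/11) / 0.47 = 0.6963 per unit of net cost, so contributing nothing is still dominant.
At the Nash equilibrium no one contributes; group total payoff = 11 × 15 = 165.

165.00 dollars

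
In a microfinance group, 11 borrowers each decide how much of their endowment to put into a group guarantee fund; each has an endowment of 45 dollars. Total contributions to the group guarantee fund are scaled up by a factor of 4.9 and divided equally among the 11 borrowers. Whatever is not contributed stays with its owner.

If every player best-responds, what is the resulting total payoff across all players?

495.00 dollars

Each contributed unit returns 4.9/11 = 0.4455 to its contributor — below 1 — so contributing 0 is dominant for every player. At the Nash equilibrium everyone keeps their 45, and the group total is 11 × 45 = 495.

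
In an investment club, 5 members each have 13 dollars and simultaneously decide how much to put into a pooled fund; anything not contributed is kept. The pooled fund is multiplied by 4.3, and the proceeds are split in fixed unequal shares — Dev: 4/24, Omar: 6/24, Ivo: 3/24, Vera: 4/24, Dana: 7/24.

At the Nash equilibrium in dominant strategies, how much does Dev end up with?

31.63 dollars

For player j, contributing a unit is worthwhile iff 4.3 × (j's share) ≥ 1, i.e. iff j's share is at least 0.2326.
Omar and Dana clear that bar, contributing 13 each; the remaining 3 contribute 0. Total contributed: 26.
Dev keeps 13 and receives 4.3 × 26 × 4/24 = 18.63 from the pooled fund, for a payoff of 31.63.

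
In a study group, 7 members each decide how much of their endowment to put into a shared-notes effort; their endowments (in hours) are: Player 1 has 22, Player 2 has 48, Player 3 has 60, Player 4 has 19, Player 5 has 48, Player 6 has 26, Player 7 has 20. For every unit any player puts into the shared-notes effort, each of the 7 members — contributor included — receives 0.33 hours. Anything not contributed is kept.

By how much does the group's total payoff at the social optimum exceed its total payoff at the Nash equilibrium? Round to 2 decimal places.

The private return per contributed unit is 0.33 < 1 for everyone, so the Nash equilibrium is zero contribution and the group total is Σ E_j = 22 + 48 + 60 + 19 + 48 + 26 + 20 = 243.
Each contributed unit returns 2.310 to the group, so the social optimum is full contribution by everyone: group total = 2.310 × 243 = 561.33.
Efficiency loss = (2.310 − 1) × 243 = 318.33.

318.33 hours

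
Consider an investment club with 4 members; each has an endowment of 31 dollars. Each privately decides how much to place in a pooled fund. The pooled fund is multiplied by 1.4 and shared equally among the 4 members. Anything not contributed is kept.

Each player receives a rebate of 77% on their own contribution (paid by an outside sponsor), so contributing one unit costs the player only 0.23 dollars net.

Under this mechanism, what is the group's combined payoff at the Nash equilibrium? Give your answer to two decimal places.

The effective private return per unit is now (1.4/4) / 0.23 = 1.5217 > 1, so every player's dominant strategy flips to full contribution.
At the Nash equilibrium everyone contributes 31. Group total payoff = 4 × (31 × 0.77 + 1.4 × 31) = 269.08.

269.08 dollars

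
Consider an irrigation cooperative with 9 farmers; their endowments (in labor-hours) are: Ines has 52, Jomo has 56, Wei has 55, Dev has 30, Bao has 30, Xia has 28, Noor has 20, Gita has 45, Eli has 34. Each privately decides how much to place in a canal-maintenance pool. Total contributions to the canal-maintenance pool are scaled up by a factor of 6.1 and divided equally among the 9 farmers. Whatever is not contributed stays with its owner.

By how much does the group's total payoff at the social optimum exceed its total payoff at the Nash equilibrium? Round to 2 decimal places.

The private return per contributed unit is 6.1/9 = 0.6778 < 1 for every player regardless of endowment, so the Nash equilibrium is zero contribution and the group total is Σ E_j = 52 + 56 + 55 + 30 + 30 + 28 + 20 + 45 + 34 = 350.
Each contributed unit returns 6.100 to the group, so the social optimum is full contribution by everyone: group total = 6.100 × 350 = 2135.00.
Efficiency loss = (6.100 − 1) × 350 = 1785.00.

1785.00 labor-hours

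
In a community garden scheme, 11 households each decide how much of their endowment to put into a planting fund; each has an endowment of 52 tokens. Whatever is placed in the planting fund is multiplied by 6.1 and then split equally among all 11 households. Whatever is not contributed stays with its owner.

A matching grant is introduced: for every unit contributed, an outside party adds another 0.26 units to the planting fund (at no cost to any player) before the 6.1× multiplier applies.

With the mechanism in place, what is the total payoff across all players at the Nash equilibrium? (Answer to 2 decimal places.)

572.00 tokens

The effective private return is 6.1 × 1.26 / 11 = 0.6987, which is still under 1, so the mechanism doesn't change anyone's dominant strategy: zero contribution.
At the Nash equilibrium no one contributes; group total payoff = 11 × 52 = 572.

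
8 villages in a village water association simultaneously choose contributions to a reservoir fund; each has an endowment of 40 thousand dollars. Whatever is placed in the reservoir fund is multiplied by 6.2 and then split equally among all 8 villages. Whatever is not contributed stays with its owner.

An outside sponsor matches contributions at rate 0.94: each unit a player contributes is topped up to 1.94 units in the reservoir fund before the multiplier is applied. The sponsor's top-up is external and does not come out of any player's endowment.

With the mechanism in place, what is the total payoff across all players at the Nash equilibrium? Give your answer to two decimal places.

3848.96 thousand dollars

With the mechanism, a contributed unit returns 6.2 × 1.94 / 8 = 1.5035 per unit of net cost to the contributor — now above 1 — so contributing fully is weakly dominant for every player.
At the Nash equilibrium everyone contributes 40. Group total payoff = 6.2 × 1.94 × 320 = 3848.96.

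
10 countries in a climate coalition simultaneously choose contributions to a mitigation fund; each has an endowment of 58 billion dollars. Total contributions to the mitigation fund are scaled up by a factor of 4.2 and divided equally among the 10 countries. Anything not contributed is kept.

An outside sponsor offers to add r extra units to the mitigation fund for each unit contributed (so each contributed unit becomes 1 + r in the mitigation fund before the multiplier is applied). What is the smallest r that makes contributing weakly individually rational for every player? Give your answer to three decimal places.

1.381

With matching at rate r, one contributed unit becomes (1 + r) in the mitigation fund and returns 4.2 × (1 + r) / 10 to the contributor.
Setting this equal to 1: 1 + r = 10/4.2 = 2.3810.
So the minimum matching rate is r = 2.3810 − 1 = 1.381.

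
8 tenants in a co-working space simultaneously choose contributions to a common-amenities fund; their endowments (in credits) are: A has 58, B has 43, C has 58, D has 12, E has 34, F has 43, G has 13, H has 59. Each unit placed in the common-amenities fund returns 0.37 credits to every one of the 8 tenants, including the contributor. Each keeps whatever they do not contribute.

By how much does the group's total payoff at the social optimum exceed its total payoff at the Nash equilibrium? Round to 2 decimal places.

627.20 credits

The private return per contributed unit is 0.37 < 1 for everyone, so the Nash equilibrium is zero contribution and the group total is Σ E_j = 58 + 43 + 58 + 12 + 34 + 43 + 13 + 59 = 320.
Each contributed unit returns 2.960 to the group, so the social optimum is full contribution by everyone: group total = 2.960 × 320 = 947.20.
Efficiency loss = (2.960 − 1) × 320 = 627.20.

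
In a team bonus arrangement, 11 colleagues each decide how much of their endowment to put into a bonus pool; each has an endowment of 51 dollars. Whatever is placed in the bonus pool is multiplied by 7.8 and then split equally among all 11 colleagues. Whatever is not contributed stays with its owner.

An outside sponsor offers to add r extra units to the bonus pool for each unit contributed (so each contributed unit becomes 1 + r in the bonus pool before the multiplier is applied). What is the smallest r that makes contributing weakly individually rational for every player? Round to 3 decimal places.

0.410

With matching at rate r, one contributed unit becomes (1 + r) in the bonus pool and returns 7.8 × (1 + r) / 11 to the contributor.
Setting this equal to 1: 1 + r = 11/7.8 = 1.4103.
So the minimum matching rate is r = 1.4103 − 1 = 0.410.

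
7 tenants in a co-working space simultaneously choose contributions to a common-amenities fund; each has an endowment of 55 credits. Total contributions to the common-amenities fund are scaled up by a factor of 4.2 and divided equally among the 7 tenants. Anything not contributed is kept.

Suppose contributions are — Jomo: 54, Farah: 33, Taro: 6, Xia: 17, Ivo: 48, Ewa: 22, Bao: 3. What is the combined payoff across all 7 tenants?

Total contributed: 54 + 33 + 6 + 17 + 48 + 22 + 3 = 183; total kept: 7 × 55 − 183 = 202.
The common-amenities fund pays out 4.2 × 183 = 768.60 in aggregate.
Group total = 202 + 768.60 = 970.60.

970.60 credits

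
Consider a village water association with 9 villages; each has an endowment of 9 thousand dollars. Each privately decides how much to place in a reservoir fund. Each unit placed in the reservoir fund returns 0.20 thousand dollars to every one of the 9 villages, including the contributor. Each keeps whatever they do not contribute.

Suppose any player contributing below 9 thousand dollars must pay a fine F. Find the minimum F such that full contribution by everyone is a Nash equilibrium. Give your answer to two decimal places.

Given the others contribute fully, the best deviation is to contribute 0 (any partial contribution still incurs the fine and gives up units whose private return 0.20 is below 1).
Deviating from 9 to 0 saves 9 thousand dollars but forfeits the deviator's share of the drop in the reservoir fund: 0.20 × 9 = 1.80.
So the deviation gain is 9 − 1.80 = 7.20, and the fine must be at least 7.20 thousand dollars to wipe it out.

7.20 thousand dollars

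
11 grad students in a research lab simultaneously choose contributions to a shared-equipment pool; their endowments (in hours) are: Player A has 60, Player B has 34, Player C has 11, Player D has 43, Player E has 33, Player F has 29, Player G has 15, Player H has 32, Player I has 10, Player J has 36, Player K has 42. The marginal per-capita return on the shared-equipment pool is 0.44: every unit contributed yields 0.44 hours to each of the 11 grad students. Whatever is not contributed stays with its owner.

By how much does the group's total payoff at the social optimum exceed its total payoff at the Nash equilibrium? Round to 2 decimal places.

The private return per contributed unit is 0.44 < 1 for everyone, so the Nash equilibrium is zero contribution and the group total is Σ E_j = 60 + 34 + 11 + 43 + 33 + 29 + 15 + 32 + 10 + 36 + 42 = 345.
Each contributed unit returns 4.840 to the group, so the social optimum is full contribution by everyone: group total = 4.840 × 345 = 1669.80.
Efficiency loss = (4.840 − 1) × 345 = 1324.80.

1324.80 hours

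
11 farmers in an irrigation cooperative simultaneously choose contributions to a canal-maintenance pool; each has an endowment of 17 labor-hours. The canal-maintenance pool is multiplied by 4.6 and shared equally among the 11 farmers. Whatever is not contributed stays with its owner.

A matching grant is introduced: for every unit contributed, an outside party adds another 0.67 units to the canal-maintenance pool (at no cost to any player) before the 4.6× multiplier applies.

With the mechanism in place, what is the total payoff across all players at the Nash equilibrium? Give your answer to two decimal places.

With the mechanism, a contributed unit returns 4.6 × 1.67 / 11 = 0.6984 per unit of net cost — still below 1 — so contributing 0 remains dominant for every player.
Everyone keeps their endowment and the group total is 11 × 17 = 187.

187.00 labor-hours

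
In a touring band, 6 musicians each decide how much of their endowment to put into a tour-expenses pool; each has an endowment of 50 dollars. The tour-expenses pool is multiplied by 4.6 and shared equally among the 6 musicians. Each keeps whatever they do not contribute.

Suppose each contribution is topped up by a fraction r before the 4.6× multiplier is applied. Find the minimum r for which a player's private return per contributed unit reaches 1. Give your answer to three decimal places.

With matching at rate r, one contributed unit becomes (1 + r) in the tour-expenses pool and returns 4.6 × (1 + r) / 6 to the contributor.
Setting this equal to 1: 1 + r = 6/4.6 = 1.3043.
So the minimum matching rate is r = 1.3043 − 1 = 0.304.

0.304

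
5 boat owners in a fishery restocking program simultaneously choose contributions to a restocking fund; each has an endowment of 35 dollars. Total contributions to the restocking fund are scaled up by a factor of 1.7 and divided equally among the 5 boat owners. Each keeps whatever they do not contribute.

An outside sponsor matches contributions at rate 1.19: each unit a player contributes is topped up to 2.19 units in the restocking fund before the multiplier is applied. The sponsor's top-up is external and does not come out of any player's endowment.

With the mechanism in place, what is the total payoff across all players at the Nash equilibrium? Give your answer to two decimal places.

175.00 dollars

With the mechanism, a contributed unit returns 1.7 × 2.19 / 5 = 0.7446 per unit of net cost — still below 1 — so contributing 0 remains dominant for every player.
At the Nash equilibrium no one contributes; group total payoff = 5 × 35 = 175.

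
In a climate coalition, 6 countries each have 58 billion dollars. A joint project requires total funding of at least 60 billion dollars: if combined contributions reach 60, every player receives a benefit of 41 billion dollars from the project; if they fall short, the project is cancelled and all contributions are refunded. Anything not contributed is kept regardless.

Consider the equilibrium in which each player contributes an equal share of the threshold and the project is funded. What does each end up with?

89 billion dollars

Equal share of the threshold: 60/6 = 10.
At this profile no one gains by cutting their contribution: any cut drops the total below 60, the project is cancelled, contributions are refunded, and the deviator ends with 58, which is less than 58 − 10 + 41 = 89. Contributing more than 10 just wastes the excess. So contributing exactly 10 is a best response.
Each player's payoff: 58 − 10 + 41 = 89.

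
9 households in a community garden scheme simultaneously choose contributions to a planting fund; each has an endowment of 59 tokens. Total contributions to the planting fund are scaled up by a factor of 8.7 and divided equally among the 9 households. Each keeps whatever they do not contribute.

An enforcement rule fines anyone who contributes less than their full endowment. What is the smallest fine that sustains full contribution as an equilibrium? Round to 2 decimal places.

Given the others contribute fully, the best deviation is to contribute 0 (any partial contribution still incurs the fine and gives up units whose private return 0.9667 is below 1).
Deviating from 59 to 0 saves 59 tokens but forfeits the deviator's share of the drop in the planting fund: 8.7/9 × 59 = 57.03.
So the deviation gain is 59 − 57.03 = 1.97, and the fine must be at least 1.97 tokens to wipe it out.

1.97 tokens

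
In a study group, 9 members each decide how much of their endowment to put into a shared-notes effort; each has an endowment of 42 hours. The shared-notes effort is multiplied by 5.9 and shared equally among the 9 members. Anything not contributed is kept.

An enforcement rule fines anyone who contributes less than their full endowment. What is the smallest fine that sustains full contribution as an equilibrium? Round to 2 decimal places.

Given the others contribute fully, the best deviation is to contribute 0 (any partial contribution still incurs the fine and gives up units whose private return 0.6556 is below 1).
Deviating from 42 to 0 saves 42 hours but forfeits the deviator's share of the drop in the shared-notes effort: 5.9/9 × 42 = 27.53.
So the deviation gain is 42 − 27.53 = 14.47, and the fine must be at least 14.47 hours to wipe it out.

14.47 hours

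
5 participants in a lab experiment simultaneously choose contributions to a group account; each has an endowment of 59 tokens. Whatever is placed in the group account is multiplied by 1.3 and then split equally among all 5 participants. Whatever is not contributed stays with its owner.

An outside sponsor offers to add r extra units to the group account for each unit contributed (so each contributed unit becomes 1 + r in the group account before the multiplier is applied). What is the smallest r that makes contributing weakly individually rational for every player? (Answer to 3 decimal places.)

2.846

With matching at rate r, one contributed unit becomes (1 + r) in the group account and returns 1.3 × (1 + r) / 5 to the contributor.
Setting this equal to 1: 1 + r = 5/1.3 = 3.8462.
So the minimum matching rate is r = 3.8462 − 1 = 2.846.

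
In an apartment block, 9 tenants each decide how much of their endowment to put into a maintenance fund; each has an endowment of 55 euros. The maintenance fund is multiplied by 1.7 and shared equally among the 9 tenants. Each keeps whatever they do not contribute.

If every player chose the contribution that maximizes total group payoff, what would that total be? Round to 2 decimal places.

841.50 euros

Each contributed unit returns 1.700 to the group as a whole (0.1889 to each of 9 players), which exceeds 1, so the social optimum is full contribution: group total = 1.700 × 495 = 841.50.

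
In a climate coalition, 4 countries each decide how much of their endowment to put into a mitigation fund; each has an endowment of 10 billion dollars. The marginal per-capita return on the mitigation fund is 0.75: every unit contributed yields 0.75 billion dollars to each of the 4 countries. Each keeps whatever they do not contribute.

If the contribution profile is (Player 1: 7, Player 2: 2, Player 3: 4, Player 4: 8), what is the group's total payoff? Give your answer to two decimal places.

82.00 billion dollars

Total contributed: 7 + 2 + 4 + 8 = 21; total kept: 4 × 10 − 21 = 19.
The mitigation fund pays out 0.75 × 4 × 21 = 63.00 in aggregate.
Group total = 19 + 63.00 = 82.00.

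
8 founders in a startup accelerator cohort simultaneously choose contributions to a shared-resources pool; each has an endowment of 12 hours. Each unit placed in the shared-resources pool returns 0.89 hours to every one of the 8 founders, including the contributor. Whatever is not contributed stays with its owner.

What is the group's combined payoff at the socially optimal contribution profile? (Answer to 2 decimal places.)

683.52 hours

Each contributed unit returns 7.120 to the group as a whole (0.89 to each of 8 players), which exceeds 1, so the social optimum is full contribution: group total = 7.120 × 96 = 683.52.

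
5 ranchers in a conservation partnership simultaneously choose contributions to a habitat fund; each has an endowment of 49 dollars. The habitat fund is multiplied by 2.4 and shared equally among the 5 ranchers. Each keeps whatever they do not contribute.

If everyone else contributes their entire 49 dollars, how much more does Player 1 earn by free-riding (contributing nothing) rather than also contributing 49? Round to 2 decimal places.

25.48 dollars

Switching from a contribution of 49 to 0 lets Player 1 keep an extra 49 dollars, but lowers the habitat fund by 49, which costs Player 1 their own share of that drop: 2.4/5 × 49 = 23.52.
Net gain = 49 − 23.52 = 25.48. The private return per contributed unit (0.4800) is below 1, so free-riding is indeed the best response regardless of what the others do.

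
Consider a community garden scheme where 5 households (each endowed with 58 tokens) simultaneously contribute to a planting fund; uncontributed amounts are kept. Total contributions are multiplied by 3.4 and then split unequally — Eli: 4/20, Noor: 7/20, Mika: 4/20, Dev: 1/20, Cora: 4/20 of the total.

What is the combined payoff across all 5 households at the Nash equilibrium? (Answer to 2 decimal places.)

Each unit j contributes comes back to j as 3.4 × (j's share), so j prefers to contribute only if that share exceeds 1/3.4 = 0.2941; otherwise keeping the unit dominates.
The only share above 0.2941 is Noor's 7/20, contributing 58; the remaining 4 contribute 0. Total contributed: 58.
The planting fund pays out 3.4 × 58 = 197.20 in total (split across the unequal shares, but the aggregate is all that matters for the group sum).
The 4 free-riders keep 58 each, adding 232. Group total = 232 + 197.20 = 429.20.

429.20 tokens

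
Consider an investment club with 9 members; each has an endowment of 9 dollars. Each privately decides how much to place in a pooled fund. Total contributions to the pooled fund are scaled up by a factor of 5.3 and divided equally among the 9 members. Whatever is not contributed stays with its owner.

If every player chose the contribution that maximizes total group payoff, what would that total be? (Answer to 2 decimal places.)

Each contributed unit returns 5.300 to the group as a whole (0.5889 to each of 9 players), which exceeds 1, so the social optimum is full contribution: group total = 5.300 × 81 = 429.30.

429.30 dollars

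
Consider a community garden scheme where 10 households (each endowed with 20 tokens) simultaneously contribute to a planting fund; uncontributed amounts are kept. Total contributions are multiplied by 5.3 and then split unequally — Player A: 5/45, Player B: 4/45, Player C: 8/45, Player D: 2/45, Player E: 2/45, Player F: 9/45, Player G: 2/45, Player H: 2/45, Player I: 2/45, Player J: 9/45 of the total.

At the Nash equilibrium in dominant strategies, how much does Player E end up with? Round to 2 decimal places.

29.42 tokens

Player j's private return per contributed unit is 5.3 × (j's share). Contributing is weakly dominant for j when that share is at least 1/5.3 = 0.1887, and contributing 0 is dominant otherwise.
Player F and Player J clear that bar, contributing 20 each; the remaining 8 contribute 0. Total contributed: 40.
Player E keeps 20 and receives 5.3 × 40 × 2/45 = 9.42 from the planting fund, for a payoff of 29.42.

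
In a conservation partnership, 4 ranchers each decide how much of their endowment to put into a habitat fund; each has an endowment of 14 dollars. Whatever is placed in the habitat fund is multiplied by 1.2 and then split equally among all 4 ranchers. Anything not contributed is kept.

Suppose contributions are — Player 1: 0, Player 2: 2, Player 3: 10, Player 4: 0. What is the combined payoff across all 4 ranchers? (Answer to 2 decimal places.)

Total contributed: 0 + 2 + 10 + 0 = 12; total kept: 4 × 14 − 12 = 44.
The habitat fund pays out 1.2 × 12 = 14.40 in aggregate.
Group total = 44 + 14.40 = 58.40.

58.40 dollars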